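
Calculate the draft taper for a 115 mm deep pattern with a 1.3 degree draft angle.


Formula: taper = depth * tan(draft_angle)
tan(1.3 deg) = 0.0226932
taper = 115 mm * 0.0226932 = 2.6097 mm

Final answer: 2.6097 mm


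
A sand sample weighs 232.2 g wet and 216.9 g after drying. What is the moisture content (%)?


Formula: MC = (W_wet - W_dry) / W_wet * 100
Water mass = 232.2 - 216.9 = 15.3 g
MC = 15.3 / 232.2 * 100 = 6.5891%

Final answer: 6.5891%


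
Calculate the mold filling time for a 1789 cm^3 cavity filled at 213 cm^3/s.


Formula: t_fill = V_mold / Q_flow
t = 1789 cm^3 / 213 cm^3/s = 8.3991 s

8.3991 s


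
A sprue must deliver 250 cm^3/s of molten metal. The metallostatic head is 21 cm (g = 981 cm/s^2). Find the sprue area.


Formula: v = sqrt(2*g*h), A = Q/v
Velocity: v = sqrt(2 * 981 * 21) = sqrt(41202) = 202.9828 cm/s
Sprue area: A = Q / v = 250 / 202.9828 = 1.2316 cm^2

Answer: 1.2316 cm^2


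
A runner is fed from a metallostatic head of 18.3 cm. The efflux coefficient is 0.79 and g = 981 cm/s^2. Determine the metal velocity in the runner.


Formula: v = Cd * sqrt(2 * g * h)  (Torricelli with discharge coefficient)
2*g*h = 2 * 981 * 18.3 = 35904.6 cm^2/s^2
sqrt(35904.6) = 189.48509 cm/s
v = 0.79 * 189.48509 = 149.6932 cm/s

Final answer: 149.6932 cm/s


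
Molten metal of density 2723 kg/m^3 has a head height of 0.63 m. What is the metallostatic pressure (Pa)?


Formula: P = rho * g * h
rho * g = 2723 * 9.81 = 26712.63 N/m^3
P = 26712.63 * 0.63 = 16828.9569 Pa

16828.9569 Pa


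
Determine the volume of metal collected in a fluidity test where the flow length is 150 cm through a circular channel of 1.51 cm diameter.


Formula: V = pi * (d/2)^2 * L  (cylinder volume)
Radius = 1.51/2 = 0.755 cm
V = pi * 0.755^2 * 150 = 268.6180 cm^3

268.6180 cm^3


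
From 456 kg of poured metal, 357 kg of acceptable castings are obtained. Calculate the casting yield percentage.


Formula: Casting Yield = (W_good / W_total) * 100
Yield = (357 kg / 456 kg) * 100 = 78.2895%

Answer: 78.2895%


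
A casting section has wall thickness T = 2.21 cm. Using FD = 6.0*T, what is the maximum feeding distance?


Formula: FD = 6.0 * T  (riser feeding-distance rule)
FD = 6.0 * 2.21 cm = 13.2600 cm

Final answer: 13.2600 cm


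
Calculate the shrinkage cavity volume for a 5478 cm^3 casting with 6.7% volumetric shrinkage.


Formula: V_shrink = V_casting * shrinkage_pct / 100
V_shrink = 5478 cm^3 * 6.7 / 100 = 367.0260 cm^3

Final answer: 367.0260 cm^3


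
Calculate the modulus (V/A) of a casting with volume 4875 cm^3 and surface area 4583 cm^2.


Formula: Casting Modulus M = V / A
M = 4875 cm^3 / 4583 cm^2 = 1.0637 cm

Final answer: 1.0637 cm


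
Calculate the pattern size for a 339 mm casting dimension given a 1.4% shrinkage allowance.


Formula: L_pattern = L_casting * (1 + shrinkage_rate/100)
Shrinkage factor = 1 + 1.4/100 = 1.014
L_pattern = 339 mm * 1.014 = 343.7460 mm

343.7460 mm


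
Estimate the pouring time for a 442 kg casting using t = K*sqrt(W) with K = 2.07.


Formula: t = K * sqrt(W)
sqrt(W) = sqrt(442) = 21.02380
t = 2.07 * 21.02380 = 43.5193 s

43.5193 s


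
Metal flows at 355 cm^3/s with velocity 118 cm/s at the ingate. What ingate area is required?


Formula: A_ingate = Q / v  (continuity equation)
A = 355 cm^3/s / 118 cm/s = 3.0085 cm^2

3.0085 cm^2


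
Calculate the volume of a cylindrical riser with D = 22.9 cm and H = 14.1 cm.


Formula: V = pi * (D/2)^2 * H  (cylinder volume)
Radius = D/2 = 22.9/2 = 11.45 cm
V = pi * 11.45^2 * 14.1 = 5807.3762 cm^3

Final answer: 5807.3762 cm^3


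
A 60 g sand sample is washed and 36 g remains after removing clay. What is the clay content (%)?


Formula: Clay% = (W_total - W_washed) / W_total * 100
Clay mass = 60 - 36 = 24 g
Clay% = 24 / 60 * 100 = 40.0000%


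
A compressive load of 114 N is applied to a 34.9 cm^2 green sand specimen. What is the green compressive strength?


Formula: Compressive Strength = Force / Area
Strength = 114 N / 34.9 cm^2 = 3.2665 N/cm^2

Final answer: 3.2665 N/cm^2


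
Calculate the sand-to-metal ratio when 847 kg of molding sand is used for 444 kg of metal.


Formula: Sand-to-Metal Ratio = W_sand / W_metal
Ratio = 847 kg / 444 kg = 1.9077

Final answer: 1.9077


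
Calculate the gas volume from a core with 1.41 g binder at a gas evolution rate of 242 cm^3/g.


Formula: V_gas = W_binder * gas_evolution_rate
V = 1.41 g * 242 cm^3/g = 341.2200 cm^3

Final answer: 341.2200 cm^3


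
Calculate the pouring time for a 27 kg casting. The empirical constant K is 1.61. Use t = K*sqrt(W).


Formula: t = K * sqrt(W)
sqrt(W) = sqrt(27) = 5.19615
t = 1.61 * 5.19615 = 8.3658 s

Answer: 8.3658 s


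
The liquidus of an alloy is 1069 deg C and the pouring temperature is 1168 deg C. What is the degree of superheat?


Formula: Superheat = T_pour - T_melt
Superheat = 1168 - 1069 = 99 deg C

99 deg C


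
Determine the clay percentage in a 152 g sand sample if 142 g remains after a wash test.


Formula: Clay% = (W_total - W_washed) / W_total * 100
Clay mass = 152 - 142 = 10 g
Clay% = 10 / 152 * 100 = 6.5789%

Answer: 6.5789%


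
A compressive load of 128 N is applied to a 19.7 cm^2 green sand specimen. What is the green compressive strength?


Formula: Compressive Strength = Force / Area
Strength = 128 N / 19.7 cm^2 = 6.4975 N/cm^2


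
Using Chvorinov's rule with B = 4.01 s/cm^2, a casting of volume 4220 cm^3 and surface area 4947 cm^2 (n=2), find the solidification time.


Formula: t_s = B * (V/A)^n  (Chvorinov's rule, n=2)
Modulus M = V/A = 4220/4947 = 0.853042 cm
M^2 = 0.853042^2 = 0.727681 cm^2
t_s = 4.01 * 0.727681 = 2.9180 s


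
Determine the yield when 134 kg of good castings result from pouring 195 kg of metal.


Formula: Casting Yield = (W_good / W_total) * 100
Yield = (134 kg / 195 kg) * 100 = 68.7179%


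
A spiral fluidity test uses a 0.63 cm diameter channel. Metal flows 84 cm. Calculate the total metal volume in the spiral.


Formula: V = pi * (d/2)^2 * L  (cylinder volume)
Radius = 0.63/2 = 0.315 cm
V = pi * 0.315^2 * 84 = 26.1849 cm^3

Final answer: 26.1849 cm^3


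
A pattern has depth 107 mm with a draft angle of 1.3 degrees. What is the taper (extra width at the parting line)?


Formula: taper = depth * tan(draft_angle)
tan(1.3 deg) = 0.0226932
taper = 107 mm * 0.0226932 = 2.4282 mm

Answer: 2.4282 mm


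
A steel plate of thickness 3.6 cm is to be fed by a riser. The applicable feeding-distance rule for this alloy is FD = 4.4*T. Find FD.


Formula: FD = 4.4 * T  (riser feeding-distance rule)
FD = 4.4 * 3.6 cm = 15.8400 cm

15.8400 cm


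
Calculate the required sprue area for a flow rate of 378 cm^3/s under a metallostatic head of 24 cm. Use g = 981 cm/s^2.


Formula: v = sqrt(2*g*h), A = Q/v
Velocity: v = sqrt(2 * 981 * 24) = sqrt(47088) = 216.9977 cm/s
Sprue area: A = Q / v = 378 / 216.9977 = 1.7420 cm^2

Final answer: 1.7420 cm^2


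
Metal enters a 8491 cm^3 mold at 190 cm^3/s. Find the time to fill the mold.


Formula: t_fill = V_mold / Q_flow
t = 8491 cm^3 / 190 cm^3/s = 44.6895 s

44.6895 s


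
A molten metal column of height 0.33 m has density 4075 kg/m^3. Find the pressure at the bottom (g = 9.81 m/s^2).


Formula: P = rho * g * h
rho * g = 4075 * 9.81 = 39975.75 N/m^3
P = 39975.75 * 0.33 = 13191.9975 Pa

Answer: 13191.9975 Pa


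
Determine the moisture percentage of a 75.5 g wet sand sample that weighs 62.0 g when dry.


Formula: MC = (W_wet - W_dry) / W_wet * 100
Water mass = 75.5 - 62.0 = 13.5 g
MC = 13.5 / 75.5 * 100 = 17.8808%

Answer: 17.8808%


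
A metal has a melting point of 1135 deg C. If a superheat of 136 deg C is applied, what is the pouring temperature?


Formula: T_pour = T_melt + Superheat
T_pour = 1135 + 136 = 1271 deg C

Answer: 1271 deg C


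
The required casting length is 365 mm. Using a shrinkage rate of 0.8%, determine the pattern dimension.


Formula: L_pattern = L_casting * (1 + shrinkage_rate/100)
Shrinkage factor = 1 + 0.8/100 = 1.008
L_pattern = 365 mm * 1.008 = 367.9200 mm

Answer: 367.9200 mm


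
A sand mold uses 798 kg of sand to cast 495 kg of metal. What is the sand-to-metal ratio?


Formula: Sand-to-Metal Ratio = W_sand / W_metal
Ratio = 798 kg / 495 kg = 1.6121

1.6121


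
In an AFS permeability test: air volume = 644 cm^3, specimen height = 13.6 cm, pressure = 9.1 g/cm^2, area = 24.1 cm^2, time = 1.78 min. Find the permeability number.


Formula: Permeability Number P = (V * H) / (p * A * t)
Numerator: V * H = 644 * 13.6 = 8758.4
Denominator: p * A * t = 9.1 * 24.1 * 1.78 = 390.3718
P = 8758.4 / 390.3718 = 22.4360

22.4360


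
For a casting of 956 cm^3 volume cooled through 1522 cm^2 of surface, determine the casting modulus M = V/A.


Formula: Casting Modulus M = V / A
M = 956 cm^3 / 1522 cm^2 = 0.6281 cm

0.6281 cm


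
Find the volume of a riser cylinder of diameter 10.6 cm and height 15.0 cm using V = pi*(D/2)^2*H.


Formula: V = pi * (D/2)^2 * H  (cylinder volume)
Radius = D/2 = 10.6/2 = 5.3 cm
V = pi * 5.3^2 * 15.0 = 1323.7101 cm^3


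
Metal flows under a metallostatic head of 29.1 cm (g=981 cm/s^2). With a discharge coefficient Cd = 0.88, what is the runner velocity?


Formula: v = Cd * sqrt(2 * g * h)  (Torricelli with discharge coefficient)
2*g*h = 2 * 981 * 29.1 = 57094.2 cm^2/s^2
sqrt(57094.2) = 238.94393 cm/s
v = 0.88 * 238.94393 = 210.2707 cm/s

Answer: 210.2707 cm/s


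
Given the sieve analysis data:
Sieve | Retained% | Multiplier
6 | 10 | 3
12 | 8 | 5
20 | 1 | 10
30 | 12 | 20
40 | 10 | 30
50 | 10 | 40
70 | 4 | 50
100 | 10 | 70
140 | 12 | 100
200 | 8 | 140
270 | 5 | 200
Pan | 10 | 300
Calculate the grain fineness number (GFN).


Formula: GFN = sum(pct * multiplier) / sum(pct)
sum(pct * multiplier) = 8240
sum(pct) = 100
GFN = 8240 / 100 = 82.40


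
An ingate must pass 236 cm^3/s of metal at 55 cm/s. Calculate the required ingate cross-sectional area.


Formula: A_ingate = Q / v  (continuity equation)
A = 236 cm^3/s / 55 cm/s = 4.2909 cm^2

Final answer: 4.2909 cm^2


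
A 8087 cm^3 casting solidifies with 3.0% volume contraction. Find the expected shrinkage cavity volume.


Formula: V_shrink = V_casting * shrinkage_pct / 100
V_shrink = 8087 cm^3 * 3.0 / 100 = 242.6100 cm^3


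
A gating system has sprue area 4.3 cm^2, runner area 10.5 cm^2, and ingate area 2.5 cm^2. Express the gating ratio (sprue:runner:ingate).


Sprue:Runner:Ingate = 1 : 10.5/4.3 : 2.5/4.3 = 1:2.44:0.58


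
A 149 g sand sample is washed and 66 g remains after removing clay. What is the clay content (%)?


Formula: Clay% = (W_total - W_washed) / W_total * 100
Clay mass = 149 - 66 = 83 g
Clay% = 83 / 149 * 100 = 55.7047%

55.7047%


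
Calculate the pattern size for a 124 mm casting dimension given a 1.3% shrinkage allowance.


Formula: L_pattern = L_casting * (1 + shrinkage_rate/100)
Shrinkage factor = 1 + 1.3/100 = 1.013
L_pattern = 124 mm * 1.013 = 125.6120 mm

Final answer: 125.6120 mm


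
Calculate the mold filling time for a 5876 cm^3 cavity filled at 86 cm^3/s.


Formula: t_fill = V_mold / Q_flow
t = 5876 cm^3 / 86 cm^3/s = 68.3256 s


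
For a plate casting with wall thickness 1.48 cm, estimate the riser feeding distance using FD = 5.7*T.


Formula: FD = 5.7 * T  (riser feeding-distance rule)
FD = 5.7 * 1.48 cm = 8.4360 cm

Answer: 8.4360 cm


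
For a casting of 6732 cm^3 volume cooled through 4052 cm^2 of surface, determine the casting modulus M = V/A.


Formula: Casting Modulus M = V / A
M = 6732 cm^3 / 4052 cm^2 = 1.6614 cm


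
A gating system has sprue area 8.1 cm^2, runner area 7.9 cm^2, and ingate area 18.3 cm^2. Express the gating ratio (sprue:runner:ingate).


Sprue:Runner:Ingate = 1 : 7.9/8.1 : 18.3/8.1 = 1:0.98:2.26

1:0.98:2.26


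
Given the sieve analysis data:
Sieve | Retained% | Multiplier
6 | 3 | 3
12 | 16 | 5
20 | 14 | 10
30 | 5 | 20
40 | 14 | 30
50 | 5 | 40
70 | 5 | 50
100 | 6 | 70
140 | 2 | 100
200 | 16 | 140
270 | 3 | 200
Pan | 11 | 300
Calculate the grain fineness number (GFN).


Formula: GFN = sum(pct * multiplier) / sum(pct)
sum(pct * multiplier) = 7959
sum(pct) = 100
GFN = 7959 / 100 = 79.59

Answer: 79.59


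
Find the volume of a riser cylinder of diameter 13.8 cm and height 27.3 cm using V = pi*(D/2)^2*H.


Formula: V = pi * (D/2)^2 * H  (cylinder volume)
Radius = D/2 = 13.8/2 = 6.9 cm
V = pi * 6.9^2 * 27.3 = 4083.2945 cm^3

4083.2945 cm^3


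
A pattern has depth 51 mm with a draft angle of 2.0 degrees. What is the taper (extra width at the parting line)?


Formula: taper = depth * tan(draft_angle)
tan(2.0 deg) = 0.0349208
taper = 51 mm * 0.0349208 = 1.7810 mm


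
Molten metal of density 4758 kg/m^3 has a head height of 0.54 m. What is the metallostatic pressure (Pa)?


Formula: P = rho * g * h
rho * g = 4758 * 9.81 = 46675.98 N/m^3
P = 46675.98 * 0.54 = 25205.0292 Pa

Answer: 25205.0292 Pa


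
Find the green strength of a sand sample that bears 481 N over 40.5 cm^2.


Formula: Compressive Strength = Force / Area
Strength = 481 N / 40.5 cm^2 = 11.8765 N/cm^2

Final answer: 11.8765 N/cm^2


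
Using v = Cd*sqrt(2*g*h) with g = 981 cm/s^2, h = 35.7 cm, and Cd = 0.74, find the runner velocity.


Formula: v = Cd * sqrt(2 * g * h)  (Torricelli with discharge coefficient)
2*g*h = 2 * 981 * 35.7 = 70043.4 cm^2/s^2
sqrt(70043.4) = 264.65714 cm/s
v = 0.74 * 264.65714 = 195.8463 cm/s

195.8463 cm/s


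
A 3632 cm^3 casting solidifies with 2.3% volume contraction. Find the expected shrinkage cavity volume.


Formula: V_shrink = V_casting * shrinkage_pct / 100
V_shrink = 3632 cm^3 * 2.3 / 100 = 83.5360 cm^3

Final answer: 83.5360 cm^3


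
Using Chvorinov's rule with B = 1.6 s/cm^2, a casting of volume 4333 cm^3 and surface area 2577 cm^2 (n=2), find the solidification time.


Formula: t_s = B * (V/A)^n  (Chvorinov's rule, n=2)
Modulus M = V/A = 4333/2577 = 1.681412 cm
M^2 = 1.681412^2 = 2.827146 cm^2
t_s = 1.6 * 2.827146 = 4.5234 s


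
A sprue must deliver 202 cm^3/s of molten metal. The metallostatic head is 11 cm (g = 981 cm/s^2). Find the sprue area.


Formula: v = sqrt(2*g*h), A = Q/v
Velocity: v = sqrt(2 * 981 * 11) = sqrt(21582) = 146.9081 cm/s
Sprue area: A = Q / v = 202 / 146.9081 = 1.3750 cm^2


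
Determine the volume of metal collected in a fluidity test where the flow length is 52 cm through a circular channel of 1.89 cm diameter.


Formula: V = pi * (d/2)^2 * L  (cylinder volume)
Radius = 1.89/2 = 0.945 cm
V = pi * 0.945^2 * 52 = 145.8871 cm^3


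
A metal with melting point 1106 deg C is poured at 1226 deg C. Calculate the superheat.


Formula: Superheat = T_pour - T_melt
Superheat = 1226 - 1106 = 120 deg C

Final answer: 120 deg C


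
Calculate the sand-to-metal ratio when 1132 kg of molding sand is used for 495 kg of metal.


Formula: Sand-to-Metal Ratio = W_sand / W_metal
Ratio = 1132 kg / 495 kg = 2.2869


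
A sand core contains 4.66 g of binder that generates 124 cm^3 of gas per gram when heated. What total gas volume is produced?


Formula: V_gas = W_binder * gas_evolution_rate
V = 4.66 g * 124 cm^3/g = 577.8400 cm^3


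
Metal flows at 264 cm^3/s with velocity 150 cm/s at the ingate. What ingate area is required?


Formula: A_ingate = Q / v  (continuity equation)
A = 264 cm^3/s / 150 cm/s = 1.7600 cm^2

1.7600 cm^2


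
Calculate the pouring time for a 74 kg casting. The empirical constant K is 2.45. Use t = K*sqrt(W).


Formula: t = K * sqrt(W)
sqrt(W) = sqrt(74) = 8.60233
t = 2.45 * 8.60233 = 21.0757 s


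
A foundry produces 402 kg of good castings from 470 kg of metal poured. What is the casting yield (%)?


Formula: Casting Yield = (W_good / W_total) * 100
Yield = (402 kg / 470 kg) * 100 = 85.5319%


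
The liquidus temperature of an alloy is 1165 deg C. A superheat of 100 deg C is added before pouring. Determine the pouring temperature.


Formula: T_pour = T_melt + Superheat
T_pour = 1165 + 100 = 1265 deg C


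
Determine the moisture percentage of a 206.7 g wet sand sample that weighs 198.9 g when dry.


Formula: MC = (W_wet - W_dry) / W_wet * 100
Water mass = 206.7 - 198.9 = 7.8 g
MC = 7.8 / 206.7 * 100 = 3.7736%

Answer: 3.7736%


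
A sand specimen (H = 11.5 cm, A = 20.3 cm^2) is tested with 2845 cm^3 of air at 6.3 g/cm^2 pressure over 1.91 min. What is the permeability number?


Formula: Permeability Number P = (V * H) / (p * A * t)
Numerator: V * H = 2845 * 11.5 = 32717.5
Denominator: p * A * t = 6.3 * 20.3 * 1.91 = 244.2699
P = 32717.5 / 244.2699 = 133.9400

Answer: 133.9400


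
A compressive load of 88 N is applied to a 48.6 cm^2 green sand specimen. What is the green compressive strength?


Formula: Compressive Strength = Force / Area
Strength = 88 N / 48.6 cm^2 = 1.8107 N/cm^2

1.8107 N/cm^2


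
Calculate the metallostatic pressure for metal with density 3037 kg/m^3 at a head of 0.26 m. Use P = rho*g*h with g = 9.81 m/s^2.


Formula: P = rho * g * h
rho * g = 3037 * 9.81 = 29792.97 N/m^3
P = 29792.97 * 0.26 = 7746.1722 Pa

Final answer: 7746.1722 Pa


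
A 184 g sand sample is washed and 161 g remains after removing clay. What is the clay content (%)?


Formula: Clay% = (W_total - W_washed) / W_total * 100
Clay mass = 184 - 161 = 23 g
Clay% = 23 / 184 * 100 = 12.5000%

Final answer: 12.5000%


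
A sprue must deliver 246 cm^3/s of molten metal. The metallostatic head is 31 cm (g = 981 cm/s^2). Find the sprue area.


Formula: v = sqrt(2*g*h), A = Q/v
Velocity: v = sqrt(2 * 981 * 31) = sqrt(60822) = 246.6212 cm/s
Sprue area: A = Q / v = 246 / 246.6212 = 0.9975 cm^2

Final answer: 0.9975 cm^2


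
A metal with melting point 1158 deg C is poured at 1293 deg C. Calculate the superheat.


Formula: Superheat = T_pour - T_melt
Superheat = 1293 - 1158 = 135 deg C

135 deg C


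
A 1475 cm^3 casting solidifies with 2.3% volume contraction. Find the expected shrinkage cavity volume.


Formula: V_shrink = V_casting * shrinkage_pct / 100
V_shrink = 1475 cm^3 * 2.3 / 100 = 33.9250 cm^3

Final answer: 33.9250 cm^3


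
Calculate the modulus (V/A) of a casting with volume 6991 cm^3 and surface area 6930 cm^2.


Formula: Casting Modulus M = V / A
M = 6991 cm^3 / 6930 cm^2 = 1.0088 cm

1.0088 cm


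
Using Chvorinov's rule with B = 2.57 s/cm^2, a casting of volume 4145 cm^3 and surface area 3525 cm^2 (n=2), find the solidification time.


Formula: t_s = B * (V/A)^n  (Chvorinov's rule, n=2)
Modulus M = V/A = 4145/3525 = 1.175887 cm
M^2 = 1.175887^2 = 1.382710 cm^2
t_s = 2.57 * 1.382710 = 3.5536 s


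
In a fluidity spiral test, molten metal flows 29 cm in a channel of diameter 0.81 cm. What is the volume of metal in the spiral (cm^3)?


Formula: V = pi * (d/2)^2 * L  (cylinder volume)
Radius = 0.81/2 = 0.405 cm
V = pi * 0.405^2 * 29 = 14.9437 cm^3

14.9437 cm^3


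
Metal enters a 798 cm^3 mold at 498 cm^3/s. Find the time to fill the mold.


Formula: t_fill = V_mold / Q_flow
t = 798 cm^3 / 498 cm^3/s = 1.6024 s

Answer: 1.6024 s


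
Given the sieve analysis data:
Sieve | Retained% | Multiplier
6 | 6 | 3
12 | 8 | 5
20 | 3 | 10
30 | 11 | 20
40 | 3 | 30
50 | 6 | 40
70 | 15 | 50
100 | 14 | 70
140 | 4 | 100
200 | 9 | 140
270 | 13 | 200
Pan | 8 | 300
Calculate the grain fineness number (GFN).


Formula: GFN = sum(pct * multiplier) / sum(pct)
sum(pct * multiplier) = 9028
sum(pct) = 100
GFN = 9028 / 100 = 90.28


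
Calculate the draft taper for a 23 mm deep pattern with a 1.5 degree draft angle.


Formula: taper = depth * tan(draft_angle)
tan(1.5 deg) = 0.0261859
taper = 23 mm * 0.0261859 = 0.6023 mm

Answer: 0.6023 mm


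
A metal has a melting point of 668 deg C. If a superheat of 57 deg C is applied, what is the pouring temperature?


Formula: T_pour = T_melt + Superheat
T_pour = 668 + 57 = 725 deg C

725 deg C


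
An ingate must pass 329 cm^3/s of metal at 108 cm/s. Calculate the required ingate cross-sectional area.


Formula: A_ingate = Q / v  (continuity equation)
A = 329 cm^3/s / 108 cm/s = 3.0463 cm^2

Final answer: 3.0463 cm^2


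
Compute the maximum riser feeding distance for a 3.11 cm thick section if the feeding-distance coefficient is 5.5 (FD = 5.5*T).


Formula: FD = 5.5 * T  (riser feeding-distance rule)
FD = 5.5 * 3.11 cm = 17.1050 cm

17.1050 cm


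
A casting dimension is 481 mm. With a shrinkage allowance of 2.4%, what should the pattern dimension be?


Formula: L_pattern = L_casting * (1 + shrinkage_rate/100)
Shrinkage factor = 1 + 2.4/100 = 1.024
L_pattern = 481 mm * 1.024 = 492.5440 mm

Final answer: 492.5440 mm


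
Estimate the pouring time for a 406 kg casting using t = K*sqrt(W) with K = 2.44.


Formula: t = K * sqrt(W)
sqrt(W) = sqrt(406) = 20.14944
t = 2.44 * 20.14944 = 49.1646 s

Final answer: 49.1646 s


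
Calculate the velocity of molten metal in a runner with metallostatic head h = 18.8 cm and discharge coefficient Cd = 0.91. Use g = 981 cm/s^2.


Formula: v = Cd * sqrt(2 * g * h)  (Torricelli with discharge coefficient)
2*g*h = 2 * 981 * 18.8 = 36885.6 cm^2/s^2
sqrt(36885.6) = 192.05624 cm/s
v = 0.91 * 192.05624 = 174.7712 cm/s


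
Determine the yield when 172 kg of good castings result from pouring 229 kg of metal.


Formula: Casting Yield = (W_good / W_total) * 100
Yield = (172 kg / 229 kg) * 100 = 75.1092%

Answer: 75.1092%


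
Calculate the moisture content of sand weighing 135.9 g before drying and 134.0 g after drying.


Formula: MC = (W_wet - W_dry) / W_wet * 100
Water mass = 135.9 - 134.0 = 1.9 g
MC = 1.9 / 135.9 * 100 = 1.3981%

1.3981%


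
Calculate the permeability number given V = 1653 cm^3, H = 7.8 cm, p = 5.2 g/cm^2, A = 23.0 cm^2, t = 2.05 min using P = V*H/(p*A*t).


Formula: Permeability Number P = (V * H) / (p * A * t)
Numerator: V * H = 1653 * 7.8 = 12893.4
Denominator: p * A * t = 5.2 * 23.0 * 2.05 = 245.18
P = 12893.4 / 245.18 = 52.5875


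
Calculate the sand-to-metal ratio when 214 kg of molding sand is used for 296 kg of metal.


Formula: Sand-to-Metal Ratio = W_sand / W_metal
Ratio = 214 kg / 296 kg = 0.7230


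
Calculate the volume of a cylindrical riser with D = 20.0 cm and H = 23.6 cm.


Formula: V = pi * (D/2)^2 * H  (cylinder volume)
Radius = D/2 = 20.0/2 = 10.0 cm
V = pi * 10.0^2 * 23.6 = 7414.1587 cm^3

7414.1587 cm^3


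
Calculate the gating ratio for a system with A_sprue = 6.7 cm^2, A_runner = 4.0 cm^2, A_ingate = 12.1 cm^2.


Sprue:Runner:Ingate = 1 : 4.0/6.7 : 12.1/6.7 = 1:0.60:1.81

Answer: 1:0.60:1.81


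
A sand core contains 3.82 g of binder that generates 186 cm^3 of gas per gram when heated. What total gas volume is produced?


Formula: V_gas = W_binder * gas_evolution_rate
V = 3.82 g * 186 cm^3/g = 710.5200 cm^3

Final answer: 710.5200 cm^3


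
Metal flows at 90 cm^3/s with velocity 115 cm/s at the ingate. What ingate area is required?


Formula: A_ingate = Q / v  (continuity equation)
A = 90 cm^3/s / 115 cm/s = 0.7826 cm^2

Answer: 0.7826 cm^2


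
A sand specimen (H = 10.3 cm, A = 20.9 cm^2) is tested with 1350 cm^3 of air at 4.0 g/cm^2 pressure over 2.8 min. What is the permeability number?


Formula: Permeability Number P = (V * H) / (p * A * t)
Numerator: V * H = 1350 * 10.3 = 13905.0
Denominator: p * A * t = 4.0 * 20.9 * 2.8 = 234.08
P = 13905.0 / 234.08 = 59.4028


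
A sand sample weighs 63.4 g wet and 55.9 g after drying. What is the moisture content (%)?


Formula: MC = (W_wet - W_dry) / W_wet * 100
Water mass = 63.4 - 55.9 = 7.5 g
MC = 7.5 / 63.4 * 100 = 11.8297%


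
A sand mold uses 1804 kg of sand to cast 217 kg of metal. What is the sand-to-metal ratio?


Formula: Sand-to-Metal Ratio = W_sand / W_metal
Ratio = 1804 kg / 217 kg = 8.3134

Answer: 8.3134


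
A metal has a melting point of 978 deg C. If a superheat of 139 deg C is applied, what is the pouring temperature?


Formula: T_pour = T_melt + Superheat
T_pour = 978 + 139 = 1117 deg C

1117 deg C


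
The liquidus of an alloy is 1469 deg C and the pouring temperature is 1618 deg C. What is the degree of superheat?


Formula: Superheat = T_pour - T_melt
Superheat = 1618 - 1469 = 149 deg C

149 deg C


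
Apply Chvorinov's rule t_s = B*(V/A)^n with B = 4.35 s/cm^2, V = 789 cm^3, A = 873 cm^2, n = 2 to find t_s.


Formula: t_s = B * (V/A)^n  (Chvorinov's rule, n=2)
Modulus M = V/A = 789/873 = 0.903780 cm
M^2 = 0.903780^2 = 0.816818 cm^2
t_s = 4.35 * 0.816818 = 3.5532 s

Final answer: 3.5532 s


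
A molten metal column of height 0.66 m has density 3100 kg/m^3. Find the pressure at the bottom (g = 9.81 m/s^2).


Formula: P = rho * g * h
rho * g = 3100 * 9.81 = 30411.0 N/m^3
P = 30411.0 * 0.66 = 20071.2600 Pa

Answer: 20071.2600 Pa


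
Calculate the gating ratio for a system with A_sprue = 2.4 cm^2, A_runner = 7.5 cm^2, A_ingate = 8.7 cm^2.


Sprue:Runner:Ingate = 1 : 7.5/2.4 : 8.7/2.4 = 1:3.13:3.63


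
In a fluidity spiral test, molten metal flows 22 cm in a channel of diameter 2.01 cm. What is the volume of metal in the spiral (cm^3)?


Formula: V = pi * (d/2)^2 * L  (cylinder volume)
Radius = 2.01/2 = 1.005 cm
V = pi * 1.005^2 * 22 = 69.8079 cm^3

69.8079 cm^3


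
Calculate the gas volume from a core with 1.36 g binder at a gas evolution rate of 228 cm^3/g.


Formula: V_gas = W_binder * gas_evolution_rate
V = 1.36 g * 228 cm^3/g = 310.0800 cm^3

310.0800 cm^3


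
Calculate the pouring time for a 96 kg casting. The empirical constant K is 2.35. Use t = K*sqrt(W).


Formula: t = K * sqrt(W)
sqrt(W) = sqrt(96) = 9.79796
t = 2.35 * 9.79796 = 23.0252 s

Final answer: 23.0252 s


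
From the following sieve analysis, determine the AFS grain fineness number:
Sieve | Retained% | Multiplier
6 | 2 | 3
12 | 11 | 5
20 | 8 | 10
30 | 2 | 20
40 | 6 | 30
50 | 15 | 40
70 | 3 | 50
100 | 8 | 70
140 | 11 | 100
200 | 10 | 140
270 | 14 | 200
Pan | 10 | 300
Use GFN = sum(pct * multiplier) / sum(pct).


Formula: GFN = sum(pct * multiplier) / sum(pct)
sum(pct * multiplier) = 9971
sum(pct) = 100
GFN = 9971 / 100 = 99.71

Answer: 99.71


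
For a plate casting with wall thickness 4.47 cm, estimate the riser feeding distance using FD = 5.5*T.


Formula: FD = 5.5 * T  (riser feeding-distance rule)
FD = 5.5 * 4.47 cm = 24.5850 cm

24.5850 cm


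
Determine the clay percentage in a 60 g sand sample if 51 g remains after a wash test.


Formula: Clay% = (W_total - W_washed) / W_total * 100
Clay mass = 60 - 51 = 9 g
Clay% = 9 / 60 * 100 = 15.0000%

15.0000%


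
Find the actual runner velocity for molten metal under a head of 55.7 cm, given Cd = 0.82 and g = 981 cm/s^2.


Formula: v = Cd * sqrt(2 * g * h)  (Torricelli with discharge coefficient)
2*g*h = 2 * 981 * 55.7 = 109283.4 cm^2/s^2
sqrt(109283.4) = 330.58040 cm/s
v = 0.82 * 330.58040 = 271.0759 cm/s

Final answer: 271.0759 cm/s


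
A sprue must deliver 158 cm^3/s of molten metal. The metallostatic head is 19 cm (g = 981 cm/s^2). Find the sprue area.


Formula: v = sqrt(2*g*h), A = Q/v
Velocity: v = sqrt(2 * 981 * 19) = sqrt(37278) = 193.0751 cm/s
Sprue area: A = Q / v = 158 / 193.0751 = 0.8183 cm^2

0.8183 cm^2


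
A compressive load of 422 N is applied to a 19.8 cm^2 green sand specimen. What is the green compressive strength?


Formula: Compressive Strength = Force / Area
Strength = 422 N / 19.8 cm^2 = 21.3131 N/cm^2

Answer: 21.3131 N/cm^2


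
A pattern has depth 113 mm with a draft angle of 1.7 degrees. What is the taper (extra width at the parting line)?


Formula: taper = depth * tan(draft_angle)
tan(1.7 deg) = 0.0296793
taper = 113 mm * 0.0296793 = 3.3538 mm

Final answer: 3.3538 mm


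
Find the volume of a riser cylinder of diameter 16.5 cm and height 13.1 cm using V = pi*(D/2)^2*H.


Formula: V = pi * (D/2)^2 * H  (cylinder volume)
Radius = D/2 = 16.5/2 = 8.25 cm
V = pi * 8.25^2 * 13.1 = 2801.1029 cm^3

Answer: 2801.1029 cm^3


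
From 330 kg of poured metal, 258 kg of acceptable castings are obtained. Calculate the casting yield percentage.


Formula: Casting Yield = (W_good / W_total) * 100
Yield = (258 kg / 330 kg) * 100 = 78.1818%


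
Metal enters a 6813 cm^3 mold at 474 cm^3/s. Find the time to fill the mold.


Formula: t_fill = V_mold / Q_flow
t = 6813 cm^3 / 474 cm^3/s = 14.3734 s

14.3734 s


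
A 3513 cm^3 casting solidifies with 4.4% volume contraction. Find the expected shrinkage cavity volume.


Formula: V_shrink = V_casting * shrinkage_pct / 100
V_shrink = 3513 cm^3 * 4.4 / 100 = 154.5720 cm^3

Answer: 154.5720 cm^3


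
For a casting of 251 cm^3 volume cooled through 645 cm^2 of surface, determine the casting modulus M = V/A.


Formula: Casting Modulus M = V / A
M = 251 cm^3 / 645 cm^2 = 0.3891 cm


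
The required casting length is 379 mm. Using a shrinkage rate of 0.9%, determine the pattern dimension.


Formula: L_pattern = L_casting * (1 + shrinkage_rate/100)
Shrinkage factor = 1 + 0.9/100 = 1.009
L_pattern = 379 mm * 1.009 = 382.4110 mm


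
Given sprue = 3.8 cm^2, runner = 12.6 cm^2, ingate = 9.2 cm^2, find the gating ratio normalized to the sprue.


Sprue:Runner:Ingate = 1 : 12.6/3.8 : 9.2/3.8 = 1:3.32:2.42


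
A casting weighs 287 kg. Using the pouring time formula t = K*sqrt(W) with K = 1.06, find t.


Formula: t = K * sqrt(W)
sqrt(W) = sqrt(287) = 16.94107
t = 1.06 * 16.94107 = 17.9575 s


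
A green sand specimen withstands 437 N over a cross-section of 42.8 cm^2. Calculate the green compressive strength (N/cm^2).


Formula: Compressive Strength = Force / Area
Strength = 437 N / 42.8 cm^2 = 10.2103 N/cm^2


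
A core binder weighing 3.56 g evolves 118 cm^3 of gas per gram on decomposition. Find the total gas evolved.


Formula: V_gas = W_binder * gas_evolution_rate
V = 3.56 g * 118 cm^3/g = 420.0800 cm^3


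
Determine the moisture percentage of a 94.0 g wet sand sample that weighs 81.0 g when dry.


Formula: MC = (W_wet - W_dry) / W_wet * 100
Water mass = 94.0 - 81.0 = 13.0 g
MC = 13.0 / 94.0 * 100 = 13.8298%

Answer: 13.8298%


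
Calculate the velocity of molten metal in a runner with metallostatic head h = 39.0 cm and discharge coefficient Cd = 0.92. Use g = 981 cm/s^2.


Formula: v = Cd * sqrt(2 * g * h)  (Torricelli with discharge coefficient)
2*g*h = 2 * 981 * 39.0 = 76518.0 cm^2/s^2
sqrt(76518.0) = 276.61887 cm/s
v = 0.92 * 276.61887 = 254.4894 cm/s

Answer: 254.4894 cm/s


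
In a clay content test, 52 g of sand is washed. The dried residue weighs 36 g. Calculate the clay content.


Formula: Clay% = (W_total - W_washed) / W_total * 100
Clay mass = 52 - 36 = 16 g
Clay% = 16 / 52 * 100 = 30.7692%

Answer: 30.7692%


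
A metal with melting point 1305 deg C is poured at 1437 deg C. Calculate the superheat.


Formula: Superheat = T_pour - T_melt
Superheat = 1437 - 1305 = 132 deg C

Answer: 132 deg C


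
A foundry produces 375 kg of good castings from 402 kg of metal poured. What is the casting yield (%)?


Formula: Casting Yield = (W_good / W_total) * 100
Yield = (375 kg / 402 kg) * 100 = 93.2836%

Final answer: 93.2836%


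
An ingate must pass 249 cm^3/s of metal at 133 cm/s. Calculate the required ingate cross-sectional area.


Formula: A_ingate = Q / v  (continuity equation)
A = 249 cm^3/s / 133 cm/s = 1.8722 cm^2

1.8722 cm^2


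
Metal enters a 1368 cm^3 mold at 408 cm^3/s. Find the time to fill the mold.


Formula: t_fill = V_mold / Q_flow
t = 1368 cm^3 / 408 cm^3/s = 3.3529 s


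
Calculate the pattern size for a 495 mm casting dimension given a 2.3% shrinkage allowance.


Formula: L_pattern = L_casting * (1 + shrinkage_rate/100)
Shrinkage factor = 1 + 2.3/100 = 1.023
L_pattern = 495 mm * 1.023 = 506.3850 mm


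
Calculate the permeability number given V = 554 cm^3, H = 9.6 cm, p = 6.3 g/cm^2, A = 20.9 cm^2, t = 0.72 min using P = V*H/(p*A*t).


Formula: Permeability Number P = (V * H) / (p * A * t)
Numerator: V * H = 554 * 9.6 = 5318.4
Denominator: p * A * t = 6.3 * 20.9 * 0.72 = 94.8024
P = 5318.4 / 94.8024 = 56.0998

56.0998


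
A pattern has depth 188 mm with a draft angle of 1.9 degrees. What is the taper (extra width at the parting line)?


Formula: taper = depth * tan(draft_angle)
tan(1.9 deg) = 0.0331734
taper = 188 mm * 0.0331734 = 6.2366 mm


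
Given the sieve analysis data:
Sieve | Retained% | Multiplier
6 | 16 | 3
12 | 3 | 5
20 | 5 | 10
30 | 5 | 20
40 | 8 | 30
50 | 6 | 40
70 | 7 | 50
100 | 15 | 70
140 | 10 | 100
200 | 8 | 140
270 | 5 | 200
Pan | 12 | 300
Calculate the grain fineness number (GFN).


Formula: GFN = sum(pct * multiplier) / sum(pct)
sum(pct * multiplier) = 8813
sum(pct) = 100
GFN = 8813 / 100 = 88.13


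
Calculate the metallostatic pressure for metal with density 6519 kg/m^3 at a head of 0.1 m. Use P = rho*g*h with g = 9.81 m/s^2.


Formula: P = rho * g * h
rho * g = 6519 * 9.81 = 63951.39 N/m^3
P = 63951.39 * 0.1 = 6395.1390 Pa

Answer: 6395.1390 Pa


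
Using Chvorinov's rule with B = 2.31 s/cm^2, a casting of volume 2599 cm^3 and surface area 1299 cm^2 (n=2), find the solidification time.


Formula: t_s = B * (V/A)^n  (Chvorinov's rule, n=2)
Modulus M = V/A = 2599/1299 = 2.000770 cm
M^2 = 2.000770^2 = 4.003081 cm^2
t_s = 2.31 * 4.003081 = 9.2471 s

Final answer: 9.2471 s


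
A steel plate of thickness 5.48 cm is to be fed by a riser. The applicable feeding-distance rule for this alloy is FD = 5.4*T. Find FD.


Formula: FD = 5.4 * T  (riser feeding-distance rule)
FD = 5.4 * 5.48 cm = 29.5920 cm

Answer: 29.5920 cm


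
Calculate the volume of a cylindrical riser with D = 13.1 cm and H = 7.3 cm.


Formula: V = pi * (D/2)^2 * H  (cylinder volume)
Radius = D/2 = 13.1/2 = 6.55 cm
V = pi * 6.55^2 * 7.3 = 983.9099 cm^3


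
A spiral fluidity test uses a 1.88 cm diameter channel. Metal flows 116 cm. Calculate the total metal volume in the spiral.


Formula: V = pi * (d/2)^2 * L  (cylinder volume)
Radius = 1.88/2 = 0.94 cm
V = pi * 0.94^2 * 116 = 322.0057 cm^3

Final answer: 322.0057 cm^3


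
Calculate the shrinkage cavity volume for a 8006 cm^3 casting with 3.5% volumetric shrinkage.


Formula: V_shrink = V_casting * shrinkage_pct / 100
V_shrink = 8006 cm^3 * 3.5 / 100 = 280.2100 cm^3

Final answer: 280.2100 cm^3


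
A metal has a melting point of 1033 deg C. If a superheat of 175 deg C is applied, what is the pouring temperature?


Formula: T_pour = T_melt + Superheat
T_pour = 1033 + 175 = 1208 deg C

Answer: 1208 deg C


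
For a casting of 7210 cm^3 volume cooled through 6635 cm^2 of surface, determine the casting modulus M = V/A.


Formula: Casting Modulus M = V / A
M = 7210 cm^3 / 6635 cm^2 = 1.0867 cm

Final answer: 1.0867 cm


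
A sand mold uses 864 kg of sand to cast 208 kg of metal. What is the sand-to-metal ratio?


Formula: Sand-to-Metal Ratio = W_sand / W_metal
Ratio = 864 kg / 208 kg = 4.1538

4.1538


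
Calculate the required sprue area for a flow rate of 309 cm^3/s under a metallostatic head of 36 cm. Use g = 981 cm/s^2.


Formula: v = sqrt(2*g*h), A = Q/v
Velocity: v = sqrt(2 * 981 * 36) = sqrt(70632) = 265.7668 cm/s
Sprue area: A = Q / v = 309 / 265.7668 = 1.1627 cm^2

1.1627 cm^2


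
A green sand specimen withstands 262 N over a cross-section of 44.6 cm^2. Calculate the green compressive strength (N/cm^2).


Formula: Compressive Strength = Force / Area
Strength = 262 N / 44.6 cm^2 = 5.8744 N/cm^2

Final answer: 5.8744 N/cm^2


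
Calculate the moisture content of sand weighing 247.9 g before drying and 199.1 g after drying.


Formula: MC = (W_wet - W_dry) / W_wet * 100
Water mass = 247.9 - 199.1 = 48.8 g
MC = 48.8 / 247.9 * 100 = 19.6854%

19.6854%


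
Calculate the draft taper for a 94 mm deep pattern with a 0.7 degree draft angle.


Formula: taper = depth * tan(draft_angle)
tan(0.7 deg) = 0.0122179
taper = 94 mm * 0.0122179 = 1.1485 mm


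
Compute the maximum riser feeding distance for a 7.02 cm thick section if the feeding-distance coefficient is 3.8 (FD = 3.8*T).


Formula: FD = 3.8 * T  (riser feeding-distance rule)
FD = 3.8 * 7.02 cm = 26.6760 cm

Final answer: 26.6760 cm


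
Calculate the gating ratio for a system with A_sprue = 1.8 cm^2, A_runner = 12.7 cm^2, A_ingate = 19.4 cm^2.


Sprue:Runner:Ingate = 1 : 12.7/1.8 : 19.4/1.8 = 1:7.06:10.78

1:7.06:10.78


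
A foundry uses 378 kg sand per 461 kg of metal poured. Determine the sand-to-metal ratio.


Formula: Sand-to-Metal Ratio = W_sand / W_metal
Ratio = 378 kg / 461 kg = 0.8200

0.8200


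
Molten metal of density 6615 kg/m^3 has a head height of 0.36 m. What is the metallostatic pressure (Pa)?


Formula: P = rho * g * h
rho * g = 6615 * 9.81 = 64893.15 N/m^3
P = 64893.15 * 0.36 = 23361.5340 Pa

Answer: 23361.5340 Pa


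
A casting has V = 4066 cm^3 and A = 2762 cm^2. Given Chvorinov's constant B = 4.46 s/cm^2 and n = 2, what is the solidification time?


Formula: t_s = B * (V/A)^n  (Chvorinov's rule, n=2)
Modulus M = V/A = 4066/2762 = 1.472122 cm
M^2 = 1.472122^2 = 2.167143 cm^2
t_s = 4.46 * 2.167143 = 9.6655 s


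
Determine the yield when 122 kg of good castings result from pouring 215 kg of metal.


Formula: Casting Yield = (W_good / W_total) * 100
Yield = (122 kg / 215 kg) * 100 = 56.7442%

Final answer: 56.7442%


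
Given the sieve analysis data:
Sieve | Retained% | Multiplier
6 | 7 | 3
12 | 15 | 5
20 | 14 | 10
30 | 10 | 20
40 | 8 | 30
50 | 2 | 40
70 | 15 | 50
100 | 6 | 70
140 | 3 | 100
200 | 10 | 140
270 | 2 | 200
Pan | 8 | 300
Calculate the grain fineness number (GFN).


Formula: GFN = sum(pct * multiplier) / sum(pct)
sum(pct * multiplier) = 6426
sum(pct) = 100
GFN = 6426 / 100 = 64.26


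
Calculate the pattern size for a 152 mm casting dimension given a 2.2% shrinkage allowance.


Formula: L_pattern = L_casting * (1 + shrinkage_rate/100)
Shrinkage factor = 1 + 2.2/100 = 1.022
L_pattern = 152 mm * 1.022 = 155.3440 mm

Final answer: 155.3440 mm


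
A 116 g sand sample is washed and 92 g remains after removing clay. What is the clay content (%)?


Formula: Clay% = (W_total - W_washed) / W_total * 100
Clay mass = 116 - 92 = 24 g
Clay% = 24 / 116 * 100 = 20.6897%

Answer: 20.6897%


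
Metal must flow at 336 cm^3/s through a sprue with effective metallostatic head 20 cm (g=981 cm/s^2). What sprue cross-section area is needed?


Formula: v = sqrt(2*g*h), A = Q/v
Velocity: v = sqrt(2 * 981 * 20) = sqrt(39240) = 198.0909 cm/s
Sprue area: A = Q / v = 336 / 198.0909 = 1.6962 cm^2

Final answer: 1.6962 cm^2


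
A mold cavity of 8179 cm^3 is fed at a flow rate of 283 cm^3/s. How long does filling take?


Formula: t_fill = V_mold / Q_flow
t = 8179 cm^3 / 283 cm^3/s = 28.9011 s

28.9011 s


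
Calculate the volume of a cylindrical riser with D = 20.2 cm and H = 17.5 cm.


Formula: V = pi * (D/2)^2 * H  (cylinder volume)
Radius = D/2 = 20.2/2 = 10.1 cm
V = pi * 10.1^2 * 17.5 = 5608.2927 cm^3

Final answer: 5608.2927 cm^3


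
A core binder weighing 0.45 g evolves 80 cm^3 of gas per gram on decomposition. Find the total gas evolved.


Formula: V_gas = W_binder * gas_evolution_rate
V = 0.45 g * 80 cm^3/g = 36.0000 cm^3

Answer: 36.0000 cm^3


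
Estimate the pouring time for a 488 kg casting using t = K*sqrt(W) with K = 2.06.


Formula: t = K * sqrt(W)
sqrt(W) = sqrt(488) = 22.09072
t = 2.06 * 22.09072 = 45.5069 s

45.5069 s


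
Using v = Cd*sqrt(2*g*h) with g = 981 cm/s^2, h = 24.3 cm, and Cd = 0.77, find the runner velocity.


Formula: v = Cd * sqrt(2 * g * h)  (Torricelli with discharge coefficient)
2*g*h = 2 * 981 * 24.3 = 47676.6 cm^2/s^2
sqrt(47676.6) = 218.34972 cm/s
v = 0.77 * 218.34972 = 168.1293 cm/s

168.1293 cm/s


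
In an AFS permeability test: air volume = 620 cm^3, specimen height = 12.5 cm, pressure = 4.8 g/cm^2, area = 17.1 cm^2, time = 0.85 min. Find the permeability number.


Formula: Permeability Number P = (V * H) / (p * A * t)
Numerator: V * H = 620 * 12.5 = 7750.0
Denominator: p * A * t = 4.8 * 17.1 * 0.85 = 69.768
P = 7750.0 / 69.768 = 111.0824

111.0824
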